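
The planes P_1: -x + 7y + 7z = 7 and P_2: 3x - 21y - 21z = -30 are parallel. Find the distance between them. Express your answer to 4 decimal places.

Rescale P_2 by 1/(-3): -x + 7y + 7z = 10. Then distance = |7 − 10| / √99 ≈ 0.3015.

0.3015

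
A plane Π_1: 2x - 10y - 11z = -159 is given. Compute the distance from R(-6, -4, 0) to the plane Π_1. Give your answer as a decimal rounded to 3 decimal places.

n·R − d = (2)·(-6) + (-10)·(-4) + (-11)·(0) − (-159) = 187; |n| = √225.
Distance = |187| / √225 = 187/√225 ≈ 12.467.

12.467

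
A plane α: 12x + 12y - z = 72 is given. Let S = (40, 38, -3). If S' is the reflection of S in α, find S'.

λ = (n·S − d)/|n|² = (939 − 72)/289 = 3.
Reflection = S − 2λn = (40, 38, -3) − 6·(12, 12, -1) = (-32, -34, 3).

(-32, -34, 3)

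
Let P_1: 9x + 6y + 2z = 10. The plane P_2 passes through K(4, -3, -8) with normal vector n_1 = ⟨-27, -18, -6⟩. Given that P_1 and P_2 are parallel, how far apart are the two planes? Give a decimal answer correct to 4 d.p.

0.7273

P_2: n_1·r = n_1·K gives -27x - 18y - 6z = -6.
Rescale P_2 by 1/(-3): 9x + 6y + 2z = 2. Then distance = |10 − 2| / √121 ≈ 0.7273.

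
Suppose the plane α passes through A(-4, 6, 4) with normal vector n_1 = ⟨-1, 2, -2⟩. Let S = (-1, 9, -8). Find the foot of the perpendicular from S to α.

(2, 3, -2)

α: n_1·r = n_1·A gives -x + 2y - 2z = 8.
Foot = S − λn with λ = (n·S − d)/|n|² = (35 − 8)/9 = 3.
Foot = (-1, 9, -8) − 3·(-1, 2, -2) = (2, 3, -2).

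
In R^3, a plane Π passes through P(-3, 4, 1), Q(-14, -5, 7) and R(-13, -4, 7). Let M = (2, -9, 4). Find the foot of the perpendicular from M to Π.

(-7, 0, 1)

PQ = (-11, -9, 6), PR = (-10, -8, 6); a normal to Π is PQ × PR = (-6, 6, -2).
Using P: Π has equation -6x + 6y - 2z = 40.
Foot = M − λn with λ = (n·M − d)/|n|² = (-74 − 40)/76 = -3/2.
Foot = (2, -9, 4) − (-3/2)·(-6, 6, -2) = (-7, 0, 1).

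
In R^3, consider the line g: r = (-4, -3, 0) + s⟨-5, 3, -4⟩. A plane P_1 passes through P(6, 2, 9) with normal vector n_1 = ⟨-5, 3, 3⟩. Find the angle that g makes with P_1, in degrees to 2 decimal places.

28.32

P_1: n_1·r = n_1·P gives -5x + 3y + 3z = 3.
sin θ = |n·v| / (|n||v|) = |22| / (√43 · √50) = 0.47446.
θ ≈ 28.32°.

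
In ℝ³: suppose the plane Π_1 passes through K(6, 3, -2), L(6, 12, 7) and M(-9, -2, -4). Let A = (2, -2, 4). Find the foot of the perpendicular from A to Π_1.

KL = (0, 9, 9), KM = (-15, -5, -2); a normal to Π_1 is KL × KM = (27, -135, 135).
Using K: Π_1 has equation 27x - 135y + 135z = -513.
Foot = A − λn with λ = (n·A − d)/|n|² = (864 − (-513))/37179 = 1/27.
Foot = (2, -2, 4) − (1/27)·(27, -135, 135) = (1, 3, -1).

(1, 3, -1)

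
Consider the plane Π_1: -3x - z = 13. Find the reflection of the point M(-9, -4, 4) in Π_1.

λ = (n·M − d)/|n|² = (23 − 13)/10 = 1.
Reflection = M − 2λn = (-9, -4, 4) − 2·(-3, 0, -1) = (-3, -4, 6).

(-3, -4, 6)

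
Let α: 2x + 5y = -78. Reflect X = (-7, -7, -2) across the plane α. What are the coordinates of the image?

λ = (n·X − d)/|n|² = (-49 − (-78))/29 = 1.
Reflection = X − 2λn = (-7, -7, -2) − 2·(2, 5, 0) = (-11, -17, -2).

(-11, -17, -2)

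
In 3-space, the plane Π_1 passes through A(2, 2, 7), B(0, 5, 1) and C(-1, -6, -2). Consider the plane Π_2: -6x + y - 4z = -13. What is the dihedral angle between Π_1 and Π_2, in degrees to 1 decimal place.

52.5

AB = (-2, 3, -6), AC = (-3, -8, -9); a normal to Π_1 is AB × AC = (-75, 0, 25).
Using A: Π_1 has equation -75x + 25z = 25.
cos θ = |n₁·n₂| / (|n₁||n₂|) = |350| / (√6250 · √53).
θ = arccos(0.60812) ≈ 52.5°.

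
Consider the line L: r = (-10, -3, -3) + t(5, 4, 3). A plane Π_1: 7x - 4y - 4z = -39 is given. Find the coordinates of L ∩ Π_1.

Substitute r = (-10, -3, -3) + t(5, 4, 3) into the plane: -46 + 7t = -39, so t = 1.
Intersection: (-10, -3, -3) + 1·(5, 4, 3) = (-5, 1, 0).

(-5, 1, 0)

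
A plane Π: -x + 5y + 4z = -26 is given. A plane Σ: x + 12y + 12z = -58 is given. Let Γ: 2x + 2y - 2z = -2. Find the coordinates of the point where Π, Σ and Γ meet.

Solving the 3×3 linear system -x + 5y + 4z = -26, x + 12y + 12z = -58, 2x + 2y - 2z = -2 (e.g. by elimination or Cramer's rule, determinant = 90) gives (2, -4, -1).

(2, -4, -1)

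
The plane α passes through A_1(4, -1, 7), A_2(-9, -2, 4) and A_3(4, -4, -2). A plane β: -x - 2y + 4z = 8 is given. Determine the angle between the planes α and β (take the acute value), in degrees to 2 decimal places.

A_1A_2 = (-13, -1, -3), A_1A_3 = (0, -3, -9); a normal to α is A_1A_2 × A_1A_3 = (0, -117, 39).
Using A_1: α has equation -117y + 39z = 390.
cos θ = |n₁·n₂| / (|n₁||n₂|) = |390| / (√15210 · √21).
θ = arccos(0.69007) ≈ 46.36°.

46.36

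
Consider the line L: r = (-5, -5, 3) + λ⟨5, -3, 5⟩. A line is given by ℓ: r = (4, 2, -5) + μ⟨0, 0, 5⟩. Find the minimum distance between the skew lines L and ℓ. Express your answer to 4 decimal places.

Common perpendicular direction n = (5, -3, 5) × (0, 0, 5) = (-15, -25, 0).
With w = (4, 2, -5) − (-5, -5, 3) = (9, 7, -8), w · n = -310.
Distance = |w · n| / |n| = |-310| / √850 ≈ 10.6329.

10.6329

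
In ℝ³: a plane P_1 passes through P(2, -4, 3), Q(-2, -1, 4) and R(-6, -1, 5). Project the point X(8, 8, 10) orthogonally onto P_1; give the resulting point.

(6, 8, 2)

PQ = (-4, 3, 1), PR = (-8, 3, 2); a normal to P_1 is PQ × PR = (3, 0, 12).
Using P: P_1 has equation 3x + 12z = 42.
Foot = X − λn with λ = (n·X − d)/|n|² = (144 − 42)/153 = 2/3.
Foot = (8, 8, 10) − (2/3)·(3, 0, 12) = (6, 8, 2).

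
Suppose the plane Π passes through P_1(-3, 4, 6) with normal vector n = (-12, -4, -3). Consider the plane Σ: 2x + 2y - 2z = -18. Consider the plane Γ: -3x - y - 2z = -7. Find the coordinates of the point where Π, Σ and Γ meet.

(-1, -2, 6)

Π: n·r = n·P_1 gives -12x - 4y - 3z = 2.
Solving the 3×3 linear system -12x - 4y - 3z = 2, 2x + 2y - 2z = -18, -3x - y - 2z = -7 (e.g. by elimination or Cramer's rule, determinant = 20) gives (-1, -2, 6).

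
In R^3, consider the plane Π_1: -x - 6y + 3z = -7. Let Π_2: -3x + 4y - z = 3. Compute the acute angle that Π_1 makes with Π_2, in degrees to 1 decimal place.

46.1

cos θ = |n₁·n₂| / (|n₁||n₂|) = |-24| / (√46 · √26).
θ = arccos(0.69398) ≈ 46.1°.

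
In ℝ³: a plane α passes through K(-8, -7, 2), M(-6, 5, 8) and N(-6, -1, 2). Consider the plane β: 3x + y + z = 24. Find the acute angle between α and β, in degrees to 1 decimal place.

KM = (2, 12, 6), KN = (2, 6, 0); a normal to α is KM × KN = (-36, 12, -12).
Using K: α has equation -36x + 12y - 12z = 180.
cos θ = |n₁·n₂| / (|n₁||n₂|) = |-108| / (√1584 · √11).
θ = arccos(0.81818) ≈ 35.1°.

35.1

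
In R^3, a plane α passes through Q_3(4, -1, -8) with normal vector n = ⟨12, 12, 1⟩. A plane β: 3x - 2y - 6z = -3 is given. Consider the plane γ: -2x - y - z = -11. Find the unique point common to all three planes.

α: n·r = n·Q_3 gives 12x + 12y + z = 28.
Solving the 3×3 linear system 12x + 12y + z = 28, 3x - 2y - 6z = -3, -2x - y - z = -11 (e.g. by elimination or Cramer's rule, determinant = 125) gives (5, -3, 4).

(5, -3, 4)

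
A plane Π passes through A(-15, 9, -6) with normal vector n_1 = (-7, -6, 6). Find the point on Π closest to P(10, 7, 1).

Π: n_1·r = n_1·A gives -7x - 6y + 6z = 15.
Foot = P − λn with λ = (n·P − d)/|n|² = (-106 − 15)/121 = -1.
Foot = (10, 7, 1) − (-1)·(-7, -6, 6) = (3, 1, 7).

(3, 1, 7)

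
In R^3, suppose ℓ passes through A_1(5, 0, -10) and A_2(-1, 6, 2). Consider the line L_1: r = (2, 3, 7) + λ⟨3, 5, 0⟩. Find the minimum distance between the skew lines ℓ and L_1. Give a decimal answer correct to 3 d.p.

A direction vector for ℓ is A_2 − A_1 = (-6, 6, 12).
Common perpendicular direction n = (-6, 6, 12) × (3, 5, 0) = (-60, 36, -48).
With w = (2, 3, 7) − (5, 0, -10) = (-3, 3, 17), w · n = -528.
Distance = |w · n| / |n| = |-528| / √7200 ≈ 6.223.

6.223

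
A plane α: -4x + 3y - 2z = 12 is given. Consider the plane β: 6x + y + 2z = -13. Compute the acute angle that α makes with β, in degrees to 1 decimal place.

43.5

cos θ = |n₁·n₂| / (|n₁||n₂|) = |-25| / (√29 · √41).
θ = arccos(0.72502) ≈ 43.5°.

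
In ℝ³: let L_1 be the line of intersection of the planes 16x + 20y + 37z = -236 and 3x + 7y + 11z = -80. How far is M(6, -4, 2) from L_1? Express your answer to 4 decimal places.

Direction of L_1: (16, 20, 37) × (3, 7, 11) = (-39, -65, 52).
A point on L_1: solving the two plane equations with x = 2 gives (2, -6, -4).
Taking (2, -6, -4) on L_1 with direction v = (-39, -65, 52): w = M − (2, -6, -4) = (4, 2, 6), and w × v = (494, -442, -182).
Distance = |w × v| / |v| = √472524 / √8450 ≈ 7.4780.

7.4780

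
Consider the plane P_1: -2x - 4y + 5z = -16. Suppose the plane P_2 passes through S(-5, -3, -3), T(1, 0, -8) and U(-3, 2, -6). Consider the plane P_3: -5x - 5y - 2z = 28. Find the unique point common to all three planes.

ST = (6, 3, -5), SU = (2, 5, -3); a normal to P_2 is ST × SU = (16, 8, 24).
Using S: P_2 has equation 16x + 8y + 24z = -176.
Solving the 3×3 linear system -2x - 4y + 5z = -16, 16x + 8y + 24z = -176, -5x - 5y - 2z = 28 (e.g. by elimination or Cramer's rule, determinant = -56) gives (-6, 2, -4).

(-6, 2, -4)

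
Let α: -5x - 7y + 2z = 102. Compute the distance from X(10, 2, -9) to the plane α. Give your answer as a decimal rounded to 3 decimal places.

n·X − d = (-5)·(10) + (-7)·(2) + (2)·(-9) − 102 = -184; |n| = √78.
Distance = |-184| / √78 = 184/√78 ≈ 20.834.

20.834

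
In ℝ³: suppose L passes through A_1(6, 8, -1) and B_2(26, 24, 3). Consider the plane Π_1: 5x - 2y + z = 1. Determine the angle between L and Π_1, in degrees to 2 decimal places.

A direction vector for L is B_2 − A_1 = (20, 16, 4).
sin θ = |n·v| / (|n||v|) = |72| / (√30 · √672) = 0.50709.
θ ≈ 30.47°.

30.47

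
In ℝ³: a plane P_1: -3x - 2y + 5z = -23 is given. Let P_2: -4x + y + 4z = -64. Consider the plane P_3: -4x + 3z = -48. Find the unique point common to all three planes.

(9, -12, -4)

Solving the 3×3 linear system -3x - 2y + 5z = -23, -4x + y + 4z = -64, -4x + 3z = -48 (e.g. by elimination or Cramer's rule, determinant = 19) gives (9, -12, -4).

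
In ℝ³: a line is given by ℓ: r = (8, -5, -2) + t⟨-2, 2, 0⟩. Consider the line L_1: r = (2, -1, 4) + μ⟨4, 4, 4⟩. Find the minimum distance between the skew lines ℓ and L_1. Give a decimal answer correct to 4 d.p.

5.7155

Common perpendicular direction n = (-2, 2, 0) × (4, 4, 4) = (8, 8, -16).
With w = (2, -1, 4) − (8, -5, -2) = (-6, 4, 6), w · n = -112.
Distance = |w · n| / |n| = |-112| / √384 ≈ 5.7155.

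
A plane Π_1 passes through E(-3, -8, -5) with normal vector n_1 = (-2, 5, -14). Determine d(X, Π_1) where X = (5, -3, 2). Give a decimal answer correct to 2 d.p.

Π_1: n_1·r = n_1·E gives -2x + 5y - 14z = 36.
n·X − d = (-2)·(5) + (5)·(-3) + (-14)·(2) − 36 = -89; |n| = √225.
Distance = |-89| / √225 = 89/√225 ≈ 5.93.

5.93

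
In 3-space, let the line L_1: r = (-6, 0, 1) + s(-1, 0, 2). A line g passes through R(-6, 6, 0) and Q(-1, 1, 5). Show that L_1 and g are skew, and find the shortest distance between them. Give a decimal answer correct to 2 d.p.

4.54

A direction vector for g is Q − R = (5, -5, 5).
Common perpendicular direction n = (-1, 0, 2) × (5, -5, 5) = (10, 15, 5).
With w = (-6, 6, 0) − (-6, 0, 1) = (0, 6, -1), w · n = 85.
Since n ≠ 0 the lines are not parallel, and w · n = 85 ≠ 0 so they do not intersect; hence they are skew.
Distance = |w · n| / |n| = |85| / √350 ≈ 4.54.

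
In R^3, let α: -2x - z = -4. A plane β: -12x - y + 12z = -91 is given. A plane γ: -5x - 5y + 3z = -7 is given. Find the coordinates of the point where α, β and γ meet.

Solving the 3×3 linear system -2x - z = -4, -12x - y + 12z = -91, -5x - 5y + 3z = -7 (e.g. by elimination or Cramer's rule, determinant = -169) gives (4, -5, -4).

(4, -5, -4)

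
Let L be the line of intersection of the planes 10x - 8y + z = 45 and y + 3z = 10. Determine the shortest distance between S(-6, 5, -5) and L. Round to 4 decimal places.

14.0548

Direction of L: (10, -8, 1) × (0, 1, 3) = (-25, -30, 10).
A point on L: solving the two plane equations with x = 0 gives (0, -5, 5).
Taking (0, -5, 5) on L with direction v = (-25, -30, 10): w = S − (0, -5, 5) = (-6, 10, -10), and w × v = (-200, 310, 430).
Distance = |w × v| / |v| = √321000 / √1625 ≈ 14.0548.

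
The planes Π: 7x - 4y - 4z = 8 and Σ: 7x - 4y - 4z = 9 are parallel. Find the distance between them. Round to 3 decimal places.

Same normal n = (7, -4, -4) with |n| = √81; distance = |8 − 9| / |n| = 1/√81 ≈ 0.111.

0.111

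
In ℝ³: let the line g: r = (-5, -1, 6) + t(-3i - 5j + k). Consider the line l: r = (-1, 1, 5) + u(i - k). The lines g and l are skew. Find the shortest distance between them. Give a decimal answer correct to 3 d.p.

Common perpendicular direction n = (-3, -5, 1) × (1, 0, -1) = (5, -2, 5).
With w = (-1, 1, 5) − (-5, -1, 6) = (4, 2, -1), w · n = 11.
Distance = |w · n| / |n| = |11| / √54 ≈ 1.497.

1.497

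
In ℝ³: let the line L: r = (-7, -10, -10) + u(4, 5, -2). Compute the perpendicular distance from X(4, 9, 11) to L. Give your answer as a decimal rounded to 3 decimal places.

26.719

Taking (-7, -10, -10) on L with direction v = (4, 5, -2): w = X − (-7, -10, -10) = (11, 19, 21), and w × v = (-143, 106, -21).
Distance = |w × v| / |v| = √32126 / √45 ≈ 26.719.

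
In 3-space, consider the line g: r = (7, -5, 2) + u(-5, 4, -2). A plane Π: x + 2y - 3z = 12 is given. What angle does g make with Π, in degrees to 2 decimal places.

21.01

sin θ = |n·v| / (|n||v|) = |9| / (√14 · √45) = 0.35857.
θ ≈ 21.01°.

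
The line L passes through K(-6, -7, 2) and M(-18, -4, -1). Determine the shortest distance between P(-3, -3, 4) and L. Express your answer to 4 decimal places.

A direction vector for L is M − K = (-12, 3, -3).
Taking (-6, -7, 2) on L with direction v = (-12, 3, -3): w = P − (-6, -7, 2) = (3, 4, 2), and w × v = (-18, -15, 57).
Distance = |w × v| / |v| = √3798 / √162 ≈ 4.8419.

4.8419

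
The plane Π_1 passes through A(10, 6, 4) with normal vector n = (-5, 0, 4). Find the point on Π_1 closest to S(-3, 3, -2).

(2, 3, -6)

Π_1: n·r = n·A gives -5x + 4z = -34.
Foot = S − λn with λ = (n·S − d)/|n|² = (7 − (-34))/41 = 1.
Foot = (-3, 3, -2) − 1·(-5, 0, 4) = (2, 3, -6).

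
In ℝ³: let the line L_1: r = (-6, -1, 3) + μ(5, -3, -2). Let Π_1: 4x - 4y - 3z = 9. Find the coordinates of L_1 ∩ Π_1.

(-1, -4, 1)

Substitute r = (-6, -1, 3) + t(5, -3, -2) into the plane: -29 + 38t = 9, so t = 1.
Intersection: (-6, -1, 3) + 1·(5, -3, -2) = (-1, -4, 1).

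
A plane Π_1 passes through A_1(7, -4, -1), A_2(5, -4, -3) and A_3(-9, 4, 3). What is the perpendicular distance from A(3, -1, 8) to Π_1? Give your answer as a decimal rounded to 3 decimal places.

1.915

A_1A_2 = (-2, 0, -2), A_1A_3 = (-16, 8, 4); a normal to Π_1 is A_1A_2 × A_1A_3 = (16, 40, -16).
Using A_1: Π_1 has equation 16x + 40y - 16z = -32.
n·A − d = (16)·(3) + (40)·(-1) + (-16)·(8) − (-32) = -88; |n| = √2112.
Distance = |-88| / √2112 = 88/√2112 ≈ 1.915.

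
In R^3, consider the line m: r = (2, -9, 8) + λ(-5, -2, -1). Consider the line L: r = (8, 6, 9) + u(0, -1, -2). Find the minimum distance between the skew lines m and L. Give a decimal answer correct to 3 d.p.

10.971

Common perpendicular direction n = (-5, -2, -1) × (0, -1, -2) = (3, -10, 5).
With w = (8, 6, 9) − (2, -9, 8) = (6, 15, 1), w · n = -127.
Distance = |w · n| / |n| = |-127| / √134 ≈ 10.971.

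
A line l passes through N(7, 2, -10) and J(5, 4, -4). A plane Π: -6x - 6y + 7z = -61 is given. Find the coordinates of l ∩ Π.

(4, 5, -1)

A direction vector for l is J − N = (-2, 2, 6).
Substitute r = (7, 2, -10) + t(-2, 2, 6) into the plane: -124 + 42t = -61, so t = 3/2.
Intersection: (7, 2, -10) + (3/2)·(-2, 2, 6) = (4, 5, -1).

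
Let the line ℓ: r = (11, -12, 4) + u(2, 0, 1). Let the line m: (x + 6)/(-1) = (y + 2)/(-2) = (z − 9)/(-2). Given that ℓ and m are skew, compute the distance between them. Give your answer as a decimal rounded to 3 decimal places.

m has direction (-1, -2, -2) through (-6, -2, 9).
Common perpendicular direction n = (2, 0, 1) × (-1, -2, -2) = (2, 3, -4).
With w = (-6, -2, 9) − (11, -12, 4) = (-17, 10, 5), w · n = -24.
Distance = |w · n| / |n| = |-24| / √29 ≈ 4.457.

4.457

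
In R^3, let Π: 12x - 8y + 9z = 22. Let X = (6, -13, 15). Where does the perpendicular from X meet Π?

(-6, -5, 6)

Foot = X − λn with λ = (n·X − d)/|n|² = (311 − 22)/289 = 1.
Foot = (6, -13, 15) − 1·(12, -8, 9) = (-6, -5, 6).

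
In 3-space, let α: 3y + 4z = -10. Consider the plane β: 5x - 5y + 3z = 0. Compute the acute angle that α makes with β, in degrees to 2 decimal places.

85.52

cos θ = |n₁·n₂| / (|n₁||n₂|) = |-3| / (√25 · √59).
θ = arccos(0.07811) ≈ 85.52°.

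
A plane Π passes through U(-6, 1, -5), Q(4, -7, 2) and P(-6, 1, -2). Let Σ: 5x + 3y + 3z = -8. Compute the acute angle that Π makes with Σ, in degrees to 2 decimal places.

UQ = (10, -8, 7), UP = (0, 0, 3); a normal to Π is UQ × UP = (-24, -30, 0).
Using U: Π has equation -24x - 30y = 114.
cos θ = |n₁·n₂| / (|n₁||n₂|) = |-210| / (√1476 · √43).
θ = arccos(0.83357) ≈ 33.53°.

33.53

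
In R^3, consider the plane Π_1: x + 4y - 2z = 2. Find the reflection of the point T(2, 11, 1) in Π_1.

(-2, -5, 9)

λ = (n·T − d)/|n|² = (44 − 2)/21 = 2.
Reflection = T − 2λn = (2, 11, 1) − 4·(1, 4, -2) = (-2, -5, 9).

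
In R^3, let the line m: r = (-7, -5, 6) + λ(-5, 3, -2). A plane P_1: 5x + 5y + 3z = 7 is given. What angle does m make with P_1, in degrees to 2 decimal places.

19.75

sin θ = |n·v| / (|n||v|) = |-16| / (√59 · √38) = 0.33791.
θ ≈ 19.75°.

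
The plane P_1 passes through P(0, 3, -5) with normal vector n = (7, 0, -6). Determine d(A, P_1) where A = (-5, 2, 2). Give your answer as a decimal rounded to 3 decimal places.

P_1: n·r = n·P gives 7x - 6z = 30.
n·A − d = (7)·(-5) + (0)·(2) + (-6)·(2) − 30 = -77; |n| = √85.
Distance = |-77| / √85 = 77/√85 ≈ 8.352.

8.352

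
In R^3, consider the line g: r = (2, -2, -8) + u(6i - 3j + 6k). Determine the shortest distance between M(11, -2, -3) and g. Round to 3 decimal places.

4.346

Taking (2, -2, -8) on g with direction v = (6, -3, 6): w = M − (2, -2, -8) = (9, 0, 5), and w × v = (15, -24, -27).
Distance = |w × v| / |v| = √1530 / √81 ≈ 4.346.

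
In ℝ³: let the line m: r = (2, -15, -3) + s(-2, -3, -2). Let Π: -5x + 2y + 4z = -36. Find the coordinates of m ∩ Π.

Substitute r = (2, -15, -3) + t(-2, -3, -2) into the plane: -52 + (-4)t = -36, so t = -4.
Intersection: (2, -15, -3) + (-4)·(-2, -3, -2) = (10, -3, 5).

(10, -3, 5)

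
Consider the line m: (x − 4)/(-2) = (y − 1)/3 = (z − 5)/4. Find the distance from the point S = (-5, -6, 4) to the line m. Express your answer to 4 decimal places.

m has direction (-2, 3, 4) through (4, 1, 5).
Taking (4, 1, 5) on m with direction v = (-2, 3, 4): w = S − (4, 1, 5) = (-9, -7, -1), and w × v = (-25, 38, -41).
Distance = |w × v| / |v| = √3750 / √29 ≈ 11.3715.

11.3715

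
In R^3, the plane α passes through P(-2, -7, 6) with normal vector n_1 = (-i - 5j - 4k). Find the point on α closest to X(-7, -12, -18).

(-4, 3, -6)

α: n_1·r = n_1·P gives -x - 5y - 4z = 13.
Foot = X − λn with λ = (n·X − d)/|n|² = (139 − 13)/42 = 3.
Foot = (-7, -12, -18) − 3·(-1, -5, -4) = (-4, 3, -6).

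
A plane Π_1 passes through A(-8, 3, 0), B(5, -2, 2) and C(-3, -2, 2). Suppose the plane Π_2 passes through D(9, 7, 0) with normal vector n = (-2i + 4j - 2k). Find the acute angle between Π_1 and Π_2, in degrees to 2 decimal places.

AB = (13, -5, 2), AC = (5, -5, 2); a normal to Π_1 is AB × AC = (0, -16, -40).
Using A: Π_1 has equation -16y - 40z = -48.
Π_2: n·r = n·D gives -2x + 4y - 2z = 10.
cos θ = |n₁·n₂| / (|n₁||n₂|) = |16| / (√1856 · √24).
θ = arccos(0.07581) ≈ 85.65°.

85.65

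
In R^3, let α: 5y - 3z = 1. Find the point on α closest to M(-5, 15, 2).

Foot = M − λn with λ = (n·M − d)/|n|² = (69 − 1)/34 = 2.
Foot = (-5, 15, 2) − 2·(0, 5, -3) = (-5, 5, 8).

(-5, 5, 8)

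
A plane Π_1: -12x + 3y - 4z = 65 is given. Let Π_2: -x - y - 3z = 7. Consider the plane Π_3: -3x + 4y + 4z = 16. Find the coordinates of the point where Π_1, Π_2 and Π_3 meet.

(-4, 3, -2)

Solving the 3×3 linear system -12x + 3y - 4z = 65, -x - y - 3z = 7, -3x + 4y + 4z = 16 (e.g. by elimination or Cramer's rule, determinant = -29) gives (-4, 3, -2).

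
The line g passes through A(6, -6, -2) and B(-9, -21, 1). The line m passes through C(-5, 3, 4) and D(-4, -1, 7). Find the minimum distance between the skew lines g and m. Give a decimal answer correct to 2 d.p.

A direction vector for g is B − A = (-15, -15, 3).
A direction vector for m is D − C = (1, -4, 3).
Common perpendicular direction n = (-15, -15, 3) × (1, -4, 3) = (-33, 48, 75).
With w = (-5, 3, 4) − (6, -6, -2) = (-11, 9, 6), w · n = 1245.
Distance = |w · n| / |n| = |1245| / √9018 ≈ 13.11.

13.11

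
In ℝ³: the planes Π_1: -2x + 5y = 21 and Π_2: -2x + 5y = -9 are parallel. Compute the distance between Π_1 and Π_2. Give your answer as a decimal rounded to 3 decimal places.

5.571

Same normal n = (-2, 5, 0) with |n| = √29; distance = |21 − (-9)| / |n| = 30/√29 ≈ 5.571.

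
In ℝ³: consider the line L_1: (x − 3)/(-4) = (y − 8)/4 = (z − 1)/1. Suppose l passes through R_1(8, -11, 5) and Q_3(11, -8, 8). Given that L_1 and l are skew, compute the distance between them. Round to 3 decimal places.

11.314

L_1 has direction (-4, 4, 1) through (3, 8, 1).
A direction vector for l is Q_3 − R_1 = (3, 3, 3).
Common perpendicular direction n = (-4, 4, 1) × (3, 3, 3) = (9, 15, -24).
With w = (8, -11, 5) − (3, 8, 1) = (5, -19, 4), w · n = -336.
Distance = |w · n| / |n| = |-336| / √882 ≈ 11.314.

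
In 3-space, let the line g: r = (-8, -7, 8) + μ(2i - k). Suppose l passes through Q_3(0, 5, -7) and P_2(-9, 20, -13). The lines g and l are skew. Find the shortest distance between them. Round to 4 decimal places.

1.9711

A direction vector for l is P_2 − Q_3 = (-9, 15, -6).
Common perpendicular direction n = (2, 0, -1) × (-9, 15, -6) = (15, 21, 30).
With w = (0, 5, -7) − (-8, -7, 8) = (8, 12, -15), w · n = -78.
Distance = |w · n| / |n| = |-78| / √1566 ≈ 1.9711.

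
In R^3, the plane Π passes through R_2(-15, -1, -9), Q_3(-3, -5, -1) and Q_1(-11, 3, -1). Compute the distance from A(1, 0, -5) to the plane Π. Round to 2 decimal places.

R_2Q_3 = (12, -4, 8), R_2Q_1 = (4, 4, 8); a normal to Π is R_2Q_3 × R_2Q_1 = (-64, -64, 64).
Using R_2: Π has equation -64x - 64y + 64z = 448.
n·A − d = (-64)·(1) + (-64)·(0) + (64)·(-5) − 448 = -832; |n| = √12288.
Distance = |-832| / √12288 = 832/√12288 ≈ 7.51.

7.51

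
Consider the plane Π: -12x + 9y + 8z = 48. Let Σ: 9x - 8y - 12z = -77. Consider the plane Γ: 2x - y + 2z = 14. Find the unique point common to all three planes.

(3, 4, 6)

Solving the 3×3 linear system -12x + 9y + 8z = 48, 9x - 8y - 12z = -77, 2x - y + 2z = 14 (e.g. by elimination or Cramer's rule, determinant = 14) gives (3, 4, 6).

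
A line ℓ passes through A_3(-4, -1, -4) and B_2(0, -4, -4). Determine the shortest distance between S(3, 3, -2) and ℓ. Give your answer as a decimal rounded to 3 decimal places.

A direction vector for ℓ is B_2 − A_3 = (4, -3, 0).
Taking (-4, -1, -4) on ℓ with direction v = (4, -3, 0): w = S − (-4, -1, -4) = (7, 4, 2), and w × v = (6, 8, -37).
Distance = |w × v| / |v| = √1469 / √25 ≈ 7.666.

7.666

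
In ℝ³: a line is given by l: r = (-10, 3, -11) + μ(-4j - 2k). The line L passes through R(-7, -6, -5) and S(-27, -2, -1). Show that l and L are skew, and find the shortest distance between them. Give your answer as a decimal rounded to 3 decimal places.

A direction vector for L is S − R = (-20, 4, 4).
Common perpendicular direction n = (0, -4, -2) × (-20, 4, 4) = (-8, 40, -80).
With w = (-7, -6, -5) − (-10, 3, -11) = (3, -9, 6), w · n = -864.
Since n ≠ 0 the lines are not parallel, and w · n = -864 ≠ 0 so they do not intersect; hence they are skew.
Distance = |w · n| / |n| = |-864| / √8064 ≈ 9.621.

9.621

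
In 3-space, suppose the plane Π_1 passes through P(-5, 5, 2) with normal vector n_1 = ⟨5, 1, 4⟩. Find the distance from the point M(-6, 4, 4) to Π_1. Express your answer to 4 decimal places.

Π_1: n_1·r = n_1·P gives 5x + y + 4z = -12.
n·M − d = (5)·(-6) + (1)·(4) + (4)·(4) − (-12) = 2; |n| = √42.
Distance = |2| / √42 = 2/√42 ≈ 0.3086.

0.3086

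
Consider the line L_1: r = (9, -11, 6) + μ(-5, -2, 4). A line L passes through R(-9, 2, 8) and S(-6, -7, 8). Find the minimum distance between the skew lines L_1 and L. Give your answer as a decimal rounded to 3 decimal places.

6.135

A direction vector for L is S − R = (3, -9, 0).
Common perpendicular direction n = (-5, -2, 4) × (3, -9, 0) = (36, 12, 51).
With w = (-9, 2, 8) − (9, -11, 6) = (-18, 13, 2), w · n = -390.
Distance = |w · n| / |n| = |-390| / √4041 ≈ 6.135.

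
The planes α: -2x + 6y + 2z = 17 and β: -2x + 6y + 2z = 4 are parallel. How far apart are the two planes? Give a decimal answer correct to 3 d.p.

1.960

Same normal n = (-2, 6, 2) with |n| = √44; distance = |17 − 4| / |n| = 13/√44 ≈ 1.960.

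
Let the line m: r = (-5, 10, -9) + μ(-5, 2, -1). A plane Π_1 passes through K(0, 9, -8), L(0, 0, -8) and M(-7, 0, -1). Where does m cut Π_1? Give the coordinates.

(0, 8, -8)

KL = (0, -9, 0), KM = (-7, -9, 7); a normal to Π_1 is KL × KM = (-63, 0, -63).
Using K: Π_1 has equation -63x - 63z = 504.
Substitute r = (-5, 10, -9) + t(-5, 2, -1) into the plane: 882 + 378t = 504, so t = -1.
Intersection: (-5, 10, -9) + (-1)·(-5, 2, -1) = (0, 8, -8).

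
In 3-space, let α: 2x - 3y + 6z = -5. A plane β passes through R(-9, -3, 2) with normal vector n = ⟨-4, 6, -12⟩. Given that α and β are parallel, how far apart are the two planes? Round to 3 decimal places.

1.143

β: n·r = n·R gives -4x + 6y - 12z = -6.
Rescale β by 1/(-2): 2x - 3y + 6z = 3. Then distance = |-5 − 3| / √49 ≈ 1.143.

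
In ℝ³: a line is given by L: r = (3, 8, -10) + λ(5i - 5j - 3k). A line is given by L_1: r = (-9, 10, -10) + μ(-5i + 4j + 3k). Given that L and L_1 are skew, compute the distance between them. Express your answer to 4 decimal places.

6.1739

Common perpendicular direction n = (5, -5, -3) × (-5, 4, 3) = (-3, 0, -5).
With w = (-9, 10, -10) − (3, 8, -10) = (-12, 2, 0), w · n = 36.
Distance = |w · n| / |n| = |36| / √34 ≈ 6.1739.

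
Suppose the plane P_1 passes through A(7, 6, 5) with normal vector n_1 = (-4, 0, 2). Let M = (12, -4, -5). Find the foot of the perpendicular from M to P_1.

(4, -4, -1)

P_1: n_1·r = n_1·A gives -4x + 2z = -18.
Foot = M − λn with λ = (n·M − d)/|n|² = (-58 − (-18))/20 = -2.
Foot = (12, -4, -5) − (-2)·(-4, 0, 2) = (4, -4, -1).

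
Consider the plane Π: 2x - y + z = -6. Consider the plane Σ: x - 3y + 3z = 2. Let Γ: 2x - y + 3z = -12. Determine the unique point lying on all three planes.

Solving the 3×3 linear system 2x - y + z = -6, x - 3y + 3z = 2, 2x - y + 3z = -12 (e.g. by elimination or Cramer's rule, determinant = -10) gives (-4, -5, -3).

(-4, -5, -3)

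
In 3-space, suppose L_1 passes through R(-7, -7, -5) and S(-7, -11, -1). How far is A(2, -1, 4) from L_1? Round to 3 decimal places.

13.910

A direction vector for L_1 is S − R = (0, -4, 4).
Taking (-7, -7, -5) on L_1 with direction v = (0, -4, 4): w = A − (-7, -7, -5) = (9, 6, 9), and w × v = (60, -36, -36).
Distance = |w × v| / |v| = √6192 / √32 ≈ 13.910.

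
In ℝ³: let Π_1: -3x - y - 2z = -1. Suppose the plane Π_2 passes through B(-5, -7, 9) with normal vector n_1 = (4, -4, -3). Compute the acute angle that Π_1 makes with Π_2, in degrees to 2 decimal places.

85.21

Π_2: n_1·r = n_1·B gives 4x - 4y - 3z = -19.
cos θ = |n₁·n₂| / (|n₁||n₂|) = |-2| / (√14 · √41).
θ = arccos(0.08348) ≈ 85.21°.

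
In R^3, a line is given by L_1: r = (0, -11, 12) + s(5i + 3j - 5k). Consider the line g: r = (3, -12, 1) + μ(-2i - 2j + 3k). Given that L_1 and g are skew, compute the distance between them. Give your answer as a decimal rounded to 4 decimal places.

7.0980

Common perpendicular direction n = (5, 3, -5) × (-2, -2, 3) = (-1, -5, -4).
With w = (3, -12, 1) − (0, -11, 12) = (3, -1, -11), w · n = 46.
Distance = |w · n| / |n| = |46| / √42 ≈ 7.0980.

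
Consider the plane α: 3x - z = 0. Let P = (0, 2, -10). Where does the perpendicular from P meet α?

(-3, 2, -9)

Foot = P − λn with λ = (n·P − d)/|n|² = (10 − 0)/10 = 1.
Foot = (0, 2, -10) − 1·(3, 0, -1) = (-3, 2, -9).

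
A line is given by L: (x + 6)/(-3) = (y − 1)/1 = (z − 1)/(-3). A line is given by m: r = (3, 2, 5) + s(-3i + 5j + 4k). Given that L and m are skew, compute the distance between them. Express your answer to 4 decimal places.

4.6818

L has direction (-3, 1, -3) through (-6, 1, 1).
Common perpendicular direction n = (-3, 1, -3) × (-3, 5, 4) = (19, 21, -12).
With w = (3, 2, 5) − (-6, 1, 1) = (9, 1, 4), w · n = 144.
Distance = |w · n| / |n| = |144| / √946 ≈ 4.6818.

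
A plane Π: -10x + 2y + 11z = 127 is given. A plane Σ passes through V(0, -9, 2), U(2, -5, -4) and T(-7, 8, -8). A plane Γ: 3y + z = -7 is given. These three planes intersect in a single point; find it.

(-8, -4, 5)

VU = (2, 4, -6), VT = (-7, 17, -10); a normal to Σ is VU × VT = (62, 62, 62).
Using V: Σ has equation 62x + 62y + 62z = -434.
Solving the 3×3 linear system -10x + 2y + 11z = 127, 62x + 62y + 62z = -434, 3y + z = -7 (e.g. by elimination or Cramer's rule, determinant = 3162) gives (-8, -4, 5).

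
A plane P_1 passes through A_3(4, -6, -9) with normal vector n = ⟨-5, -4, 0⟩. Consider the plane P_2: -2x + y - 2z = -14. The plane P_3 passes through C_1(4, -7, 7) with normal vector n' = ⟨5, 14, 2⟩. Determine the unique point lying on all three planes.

P_1: n·r = n·A_3 gives -5x - 4y = 4.
P_3: n'·r = n'·C_1 gives 5x + 14y + 2z = -64.
Solving the 3×3 linear system -5x - 4y = 4, -2x + y - 2z = -14, 5x + 14y + 2z = -64 (e.g. by elimination or Cramer's rule, determinant = -126) gives (4, -6, 0).

(4, -6, 0)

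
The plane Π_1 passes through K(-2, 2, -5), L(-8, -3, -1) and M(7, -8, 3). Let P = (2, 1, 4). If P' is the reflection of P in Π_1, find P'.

(2, -7, -6)

KL = (-6, -5, 4), KM = (9, -10, 8); a normal to Π_1 is KL × KM = (0, 84, 105).
Using K: Π_1 has equation 84y + 105z = -357.
λ = (n·P − d)/|n|² = (504 − (-357))/18081 = 1/21.
Reflection = P − 2λn = (2, 1, 4) − (2/21)·(0, 84, 105) = (2, -7, -6).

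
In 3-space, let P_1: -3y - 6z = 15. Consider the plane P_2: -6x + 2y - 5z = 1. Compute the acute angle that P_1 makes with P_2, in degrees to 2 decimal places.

cos θ = |n₁·n₂| / (|n₁||n₂|) = |24| / (√45 · √65).
θ = arccos(0.44376) ≈ 63.66°.

63.66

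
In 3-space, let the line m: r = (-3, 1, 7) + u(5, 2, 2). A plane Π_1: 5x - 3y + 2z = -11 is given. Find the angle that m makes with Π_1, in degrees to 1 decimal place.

40.5

sin θ = |n·v| / (|n||v|) = |23| / (√38 · √33) = 0.64950.
θ ≈ 40.5°.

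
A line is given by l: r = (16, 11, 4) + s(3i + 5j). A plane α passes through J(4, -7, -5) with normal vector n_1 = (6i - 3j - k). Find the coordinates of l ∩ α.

α: n_1·r = n_1·J gives 6x - 3y - z = 50.
Substitute r = (16, 11, 4) + t(3, 5, 0) into the plane: 59 + 3t = 50, so t = -3.
Intersection: (16, 11, 4) + (-3)·(3, 5, 0) = (7, -4, 4).

(7, -4, 4)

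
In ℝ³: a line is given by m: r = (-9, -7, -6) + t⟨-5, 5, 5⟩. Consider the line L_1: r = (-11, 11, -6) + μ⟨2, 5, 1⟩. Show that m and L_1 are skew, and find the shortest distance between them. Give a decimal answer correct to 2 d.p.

7.21

Common perpendicular direction n = (-5, 5, 5) × (2, 5, 1) = (-20, 15, -35).
With w = (-11, 11, -6) − (-9, -7, -6) = (-2, 18, 0), w · n = 310.
Since n ≠ 0 the lines are not parallel, and w · n = 310 ≠ 0 so they do not intersect; hence they are skew.
Distance = |w · n| / |n| = |310| / √1850 ≈ 7.21.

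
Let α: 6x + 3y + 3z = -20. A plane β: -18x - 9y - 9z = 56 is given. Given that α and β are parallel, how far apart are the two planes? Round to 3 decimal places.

0.181

Rescale β by 1/(-3): 6x + 3y + 3z = -56/3. Then distance = |-20 − (-56/3)| / √54 ≈ 0.181.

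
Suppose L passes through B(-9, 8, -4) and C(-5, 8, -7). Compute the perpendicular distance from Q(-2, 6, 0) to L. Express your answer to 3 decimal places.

7.666

A direction vector for L is C − B = (4, 0, -3).
Taking (-9, 8, -4) on L with direction v = (4, 0, -3): w = Q − (-9, 8, -4) = (7, -2, 4), and w × v = (6, 37, 8).
Distance = |w × v| / |v| = √1469 / √25 ≈ 7.666.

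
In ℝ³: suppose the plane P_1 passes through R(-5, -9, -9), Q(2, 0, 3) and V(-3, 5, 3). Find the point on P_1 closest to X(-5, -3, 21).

(4, 6, 9)

RQ = (7, 9, 12), RV = (2, 14, 12); a normal to P_1 is RQ × RV = (-60, -60, 80).
Using R: P_1 has equation -60x - 60y + 80z = 120.
Foot = X − λn with λ = (n·X − d)/|n|² = (2160 − 120)/13600 = 3/20.
Foot = (-5, -3, 21) − (3/20)·(-60, -60, 80) = (4, 6, 9).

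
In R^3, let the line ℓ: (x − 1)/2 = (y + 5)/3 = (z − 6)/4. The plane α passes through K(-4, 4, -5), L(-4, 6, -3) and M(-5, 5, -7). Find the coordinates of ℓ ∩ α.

(3, -2, 10)

ℓ has direction (2, 3, 4) through (1, -5, 6).
KL = (0, 2, 2), KM = (-1, 1, -2); a normal to α is KL × KM = (-6, -2, 2).
Using K: α has equation -6x - 2y + 2z = 6.
Substitute r = (1, -5, 6) + t(2, 3, 4) into the plane: 16 + (-10)t = 6, so t = 1.
Intersection: (1, -5, 6) + 1·(2, 3, 4) = (3, -2, 10).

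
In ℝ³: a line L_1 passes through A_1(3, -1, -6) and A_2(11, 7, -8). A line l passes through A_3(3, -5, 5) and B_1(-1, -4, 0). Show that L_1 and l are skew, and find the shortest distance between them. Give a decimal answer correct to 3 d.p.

3.391

A direction vector for L_1 is A_2 − A_1 = (8, 8, -2).
A direction vector for l is B_1 − A_3 = (-4, 1, -5).
Common perpendicular direction n = (8, 8, -2) × (-4, 1, -5) = (-38, 48, 40).
With w = (3, -5, 5) − (3, -1, -6) = (0, -4, 11), w · n = 248.
Since n ≠ 0 the lines are not parallel, and w · n = 248 ≠ 0 so they do not intersect; hence they are skew.
Distance = |w · n| / |n| = |248| / √5348 ≈ 3.391.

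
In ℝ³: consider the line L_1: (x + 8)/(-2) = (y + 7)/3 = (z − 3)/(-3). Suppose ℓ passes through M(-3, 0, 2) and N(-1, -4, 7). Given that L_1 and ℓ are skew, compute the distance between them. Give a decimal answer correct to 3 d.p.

L_1 has direction (-2, 3, -3) through (-8, -7, 3).
A direction vector for ℓ is N − M = (2, -4, 5).
Common perpendicular direction n = (-2, 3, -3) × (2, -4, 5) = (3, 4, 2).
With w = (-3, 0, 2) − (-8, -7, 3) = (5, 7, -1), w · n = 41.
Distance = |w · n| / |n| = |41| / √29 ≈ 7.614.

7.614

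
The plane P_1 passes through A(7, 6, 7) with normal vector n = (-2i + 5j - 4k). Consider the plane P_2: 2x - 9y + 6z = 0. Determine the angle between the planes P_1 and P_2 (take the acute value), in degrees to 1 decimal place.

P_1: n·r = n·A gives -2x + 5y - 4z = -12.
cos θ = |n₁·n₂| / (|n₁||n₂|) = |-73| / (√45 · √121).
θ = arccos(0.98929) ≈ 8.4°.

8.4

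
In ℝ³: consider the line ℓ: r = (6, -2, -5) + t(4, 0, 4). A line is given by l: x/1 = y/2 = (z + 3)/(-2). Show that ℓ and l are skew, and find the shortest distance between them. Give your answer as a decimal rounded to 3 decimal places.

5.336

l has direction (1, 2, -2) through (0, 0, -3).
Common perpendicular direction n = (4, 0, 4) × (1, 2, -2) = (-8, 12, 8).
With w = (0, 0, -3) − (6, -2, -5) = (-6, 2, 2), w · n = 88.
Since n ≠ 0 the lines are not parallel, and w · n = 88 ≠ 0 so they do not intersect; hence they are skew.
Distance = |w · n| / |n| = |88| / √272 ≈ 5.336.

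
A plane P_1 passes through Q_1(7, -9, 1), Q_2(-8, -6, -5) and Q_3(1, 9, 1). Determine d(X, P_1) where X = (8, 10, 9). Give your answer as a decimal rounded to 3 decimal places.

4.426

Q_1Q_2 = (-15, 3, -6), Q_1Q_3 = (-6, 18, 0); a normal to P_1 is Q_1Q_2 × Q_1Q_3 = (108, 36, -252).
Using Q_1: P_1 has equation 108x + 36y - 252z = 180.
n·X − d = (108)·(8) + (36)·(10) + (-252)·(9) − 180 = -1224; |n| = √76464.
Distance = |-1224| / √76464 = 1224/√76464 ≈ 4.426.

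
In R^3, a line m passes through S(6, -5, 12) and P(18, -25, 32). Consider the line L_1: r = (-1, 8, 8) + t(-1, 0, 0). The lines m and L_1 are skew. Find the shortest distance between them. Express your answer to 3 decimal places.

A direction vector for m is P − S = (12, -20, 20).
Common perpendicular direction n = (12, -20, 20) × (-1, 0, 0) = (0, -20, -20).
With w = (-1, 8, 8) − (6, -5, 12) = (-7, 13, -4), w · n = -180.
Distance = |w · n| / |n| = |-180| / √800 ≈ 6.364.

6.364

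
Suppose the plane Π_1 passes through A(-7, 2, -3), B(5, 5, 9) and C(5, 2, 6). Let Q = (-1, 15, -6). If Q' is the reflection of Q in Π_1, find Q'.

AB = (12, 3, 12), AC = (12, 0, 9); a normal to Π_1 is AB × AC = (27, 36, -36).
Using A: Π_1 has equation 27x + 36y - 36z = -9.
λ = (n·Q − d)/|n|² = (729 − (-9))/3321 = 2/9.
Reflection = Q − 2λn = (-1, 15, -6) − (4/9)·(27, 36, -36) = (-13, -1, 10).

(-13, -1, 10)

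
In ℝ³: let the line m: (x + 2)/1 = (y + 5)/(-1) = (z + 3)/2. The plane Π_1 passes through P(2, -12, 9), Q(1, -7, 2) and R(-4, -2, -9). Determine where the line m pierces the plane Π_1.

(0, -7, 1)

m has direction (1, -1, 2) through (-2, -5, -3).
PQ = (-1, 5, -7), PR = (-6, 10, -18); a normal to Π_1 is PQ × PR = (-20, 24, 20).
Using P: Π_1 has equation -20x + 24y + 20z = -148.
Substitute r = (-2, -5, -3) + t(1, -1, 2) into the plane: -140 + (-4)t = -148, so t = 2.
Intersection: (-2, -5, -3) + 2·(1, -1, 2) = (0, -7, 1).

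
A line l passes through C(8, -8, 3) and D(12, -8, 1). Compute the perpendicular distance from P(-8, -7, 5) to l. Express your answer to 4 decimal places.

A direction vector for l is D − C = (4, 0, -2).
Taking (8, -8, 3) on l with direction v = (4, 0, -2): w = P − (8, -8, 3) = (-16, 1, 2), and w × v = (-2, -24, -4).
Distance = |w × v| / |v| = √596 / √20 ≈ 5.4589.

5.4589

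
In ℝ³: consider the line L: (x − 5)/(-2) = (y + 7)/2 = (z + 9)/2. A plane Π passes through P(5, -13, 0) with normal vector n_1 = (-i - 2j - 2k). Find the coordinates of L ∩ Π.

L has direction (-2, 2, 2) through (5, -7, -9).
Π: n_1·r = n_1·P gives -x - 2y - 2z = 21.
Substitute r = (5, -7, -9) + t(-2, 2, 2) into the plane: 27 + (-6)t = 21, so t = 1.
Intersection: (5, -7, -9) + 1·(-2, 2, 2) = (3, -5, -7).

(3, -5, -7)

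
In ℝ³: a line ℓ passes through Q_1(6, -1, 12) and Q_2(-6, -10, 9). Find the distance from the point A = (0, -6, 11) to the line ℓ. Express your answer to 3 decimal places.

0.679

A direction vector for ℓ is Q_2 − Q_1 = (-12, -9, -3).
Taking (6, -1, 12) on ℓ with direction v = (-12, -9, -3): w = A − (6, -1, 12) = (-6, -5, -1), and w × v = (6, -6, -6).
Distance = |w × v| / |v| = √108 / √234 ≈ 0.679.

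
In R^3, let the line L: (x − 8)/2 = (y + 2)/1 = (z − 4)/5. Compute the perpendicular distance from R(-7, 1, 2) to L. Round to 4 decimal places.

13.8696

L has direction (2, 1, 5) through (8, -2, 4).
Taking (8, -2, 4) on L with direction v = (2, 1, 5): w = R − (8, -2, 4) = (-15, 3, -2), and w × v = (17, 71, -21).
Distance = |w × v| / |v| = √5771 / √30 ≈ 13.8696.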